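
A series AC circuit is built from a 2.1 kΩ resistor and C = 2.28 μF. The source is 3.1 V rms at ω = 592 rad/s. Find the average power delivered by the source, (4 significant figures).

X_C = 1/(ωC) = 740.9 Ω
Z = 2100 − j740.9 Ω
|Z| = √(2100² + 740.9²) = 2227 Ω
∠Z = arctan(-740.9/2100) = -19.43°
I = V/|Z| = 1.392 mA
P = VI cos φ = 3.1 × 0.001392 × cos(-19.43°) = 4.070 mW

4.070 mW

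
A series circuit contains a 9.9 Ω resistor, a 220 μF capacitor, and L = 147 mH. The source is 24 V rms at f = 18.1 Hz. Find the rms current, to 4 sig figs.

949.7 mA

ω = 2πf = 113.7 rad/s
X_L = ωL = 16.72 Ω
X_C = 1/(ωC) = 39.97 Ω
Net reactance X = X_L − X_C = -23.25 Ω
Z = 9.900 − j23.25 Ω
|Z| = √(9.900² + 23.25²) = 25.27 Ω
I = V/|Z| = 24/25.27 = 949.7 mA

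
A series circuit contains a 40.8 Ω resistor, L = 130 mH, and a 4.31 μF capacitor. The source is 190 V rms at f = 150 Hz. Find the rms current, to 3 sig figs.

ω = 2πf = 942.5 rad/s
X_L = ωL = 123 Ω
X_C = 1/(ωC) = 246 Ω
Net reactance X = X_L − X_C = -124 Ω
Z = 40.8 − j124 Ω
|Z| = √(40.8² + 124²) = 130 Ω
I = V/|Z| = 190/130 = 1.46 A

1.46 A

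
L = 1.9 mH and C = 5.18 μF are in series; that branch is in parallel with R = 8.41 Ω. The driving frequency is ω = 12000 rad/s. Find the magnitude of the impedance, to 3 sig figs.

5.25 Ω

X_L = ωL = 22.8 Ω
X_C = 1/(ωC) = 16.1 Ω
Branch 1: Z₁ = R = 8.41 Ω
Branch 2 (series LC): Z₂ = j(X_L − X_C) = j6.71 Ω
Parallel: Z = Z₁Z₂/(Z₁+Z₂), |Z| = 5.25 Ω, ∠Z = 51.4°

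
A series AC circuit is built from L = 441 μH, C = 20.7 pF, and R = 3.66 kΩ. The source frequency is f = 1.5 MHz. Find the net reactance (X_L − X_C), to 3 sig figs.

ω = 2πf = 9.425e+06 rad/s
X_L = ωL = 4160 Ω
X_C = 1/(ωC) = 5130 Ω
X = 4160 − 5130 = -969 Ω

-969 Ω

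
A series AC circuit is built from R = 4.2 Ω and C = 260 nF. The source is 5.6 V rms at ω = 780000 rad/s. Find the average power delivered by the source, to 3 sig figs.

X_C = 1/(ωC) = 4.93 Ω
Z = 4.20 − j4.93 Ω
|Z| = √(4.20² + 4.93²) = 6.48 Ω
∠Z = arctan(-4.93/4.20) = -49.6°
I = V/|Z| = 865 mA
P = VI cos φ = 5.6 × 0.865 × cos(-49.6°) = 3.14 W

3.14 W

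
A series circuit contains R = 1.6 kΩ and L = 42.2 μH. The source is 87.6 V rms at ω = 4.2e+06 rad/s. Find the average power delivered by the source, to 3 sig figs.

X_L = ωL = 177 Ω
Z = 1600 + j177 Ω
|Z| = √(1600² + 177²) = 1610 Ω
∠Z = arctan(177/1600) = 6.32°
I = V/|Z| = 54.4 mA
P = VI cos φ = 87.6 × 0.0544 × cos(6.32°) = 4.74 W

4.74 W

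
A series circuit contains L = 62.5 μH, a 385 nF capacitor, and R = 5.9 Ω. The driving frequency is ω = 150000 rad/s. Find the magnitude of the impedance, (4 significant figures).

X_L = ωL = 9.375 Ω
X_C = 1/(ωC) = 17.32 Ω
Net reactance X = X_L − X_C = -7.941 Ω
Z = 5.900 − j7.941 Ω
|Z| = √(5.900² + 7.941²) = 9.893 Ω

9.893 Ω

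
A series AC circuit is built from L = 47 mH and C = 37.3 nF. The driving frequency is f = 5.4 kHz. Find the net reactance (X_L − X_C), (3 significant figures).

805 Ω

ω = 2πf = 33930 rad/s
X_L = ωL = 1590 Ω
X_C = 1/(ωC) = 790 Ω
X = 1590 − 790 = 805 Ω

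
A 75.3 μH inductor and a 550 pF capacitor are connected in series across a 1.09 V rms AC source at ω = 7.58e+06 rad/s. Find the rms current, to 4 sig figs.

3.294 mA

X_L = ωL = 570.8 Ω
X_C = 1/(ωC) = 239.9 Ω
Net reactance X = X_L − X_C = 330.9 Ω
Z = j330.9 Ω
|Z| = √(0² + 330.9²) = 330.9 Ω
I = V/|Z| = 1.09/330.9 = 3.294 mA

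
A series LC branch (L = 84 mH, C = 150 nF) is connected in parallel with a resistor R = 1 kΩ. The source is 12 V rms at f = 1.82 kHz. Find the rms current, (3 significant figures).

ω = 2πf = 11440 rad/s
X_L = ωL = 961 Ω
X_C = 1/(ωC) = 583 Ω
Branch 1: Z₁ = R = 1000 Ω
Branch 2 (series LC): Z₂ = j(X_L − X_C) = j378 Ω
Parallel: Z = Z₁Z₂/(Z₁+Z₂), |Z| = 353 Ω, ∠Z = 69.3°
I = V/|Z| = 12/353 = 34.0 mA

34.0 mA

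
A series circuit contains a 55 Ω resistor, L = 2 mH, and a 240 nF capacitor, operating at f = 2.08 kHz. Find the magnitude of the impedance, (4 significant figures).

ω = 2πf = 13070 rad/s
X_L = ωL = 26.14 Ω
X_C = 1/(ωC) = 318.8 Ω
Net reactance X = X_L − X_C = -292.7 Ω
Z = 55.00 − j292.7 Ω
|Z| = √(55.00² + 292.7²) = 297.8 Ω

297.8 Ω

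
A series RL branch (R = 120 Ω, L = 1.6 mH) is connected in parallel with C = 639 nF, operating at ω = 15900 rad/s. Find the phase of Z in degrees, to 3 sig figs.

-46.7°

X_L = ωL = 25.4 Ω
X_C = 1/(ωC) = 98.4 Ω
Branch 1 (R+jX_L): Z₁ = 120 + j25.4 Ω, |Z₁| = 123 Ω
Branch 2 (−jX_C): Z₂ = −j98.4 Ω
Parallel: Z = Z₁Z₂/(Z₁+Z₂), |Z| = 86.0 Ω, ∠Z = -46.7°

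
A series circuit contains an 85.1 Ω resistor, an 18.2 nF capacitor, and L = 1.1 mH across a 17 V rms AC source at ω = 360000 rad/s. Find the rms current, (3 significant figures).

X_L = ωL = 396 Ω
X_C = 1/(ωC) = 153 Ω
Net reactance X = X_L − X_C = 243 Ω
Z = 85.1 + j243 Ω
|Z| = √(85.1² + 243²) = 258 Ω
I = V/|Z| = 17/258 = 65.9 mA

65.9 mA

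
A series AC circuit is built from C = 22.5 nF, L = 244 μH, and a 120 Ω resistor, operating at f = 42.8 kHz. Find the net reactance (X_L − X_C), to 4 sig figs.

ω = 2πf = 268900 rad/s
X_L = ωL = 65.62 Ω
X_C = 1/(ωC) = 165.3 Ω
X = 65.62 − 165.3 = -99.65 Ω

-99.65 Ω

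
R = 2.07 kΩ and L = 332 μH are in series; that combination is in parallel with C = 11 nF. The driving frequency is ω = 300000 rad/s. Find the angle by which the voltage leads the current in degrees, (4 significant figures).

X_L = ωL = 99.60 Ω
X_C = 1/(ωC) = 303.0 Ω
Branch 1 (R+jX_L): Z₁ = 2070 + j99.60 Ω, |Z₁| = 2072 Ω
Branch 2 (−jX_C): Z₂ = −j303.0 Ω
Parallel: Z = Z₁Z₂/(Z₁+Z₂), |Z| = 301.9 Ω, ∠Z = -81.63°

-81.63°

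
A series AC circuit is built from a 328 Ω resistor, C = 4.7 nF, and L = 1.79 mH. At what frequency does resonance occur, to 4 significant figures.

54.87 kHz

ω₀ = 1/√(LC) = 1/√(0.00179 × 4.7e-09) = 344800 rad/s
f₀ = ω₀/(2π) = 54.87 kHz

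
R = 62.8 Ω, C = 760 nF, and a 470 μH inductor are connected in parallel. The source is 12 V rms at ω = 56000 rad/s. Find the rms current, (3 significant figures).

X_L = ωL = 26.3 Ω
X_C = 1/(ωC) = 23.5 Ω
Parallel: admittances add. Y = 1/R + 1/(jωL) + jωC
Y = (0.0159 + j0.00457) S
|Y| = 0.0166 S → |Z| = 1/|Y| = 60.4 Ω, ∠Z = −∠Y = -16.0°
I = V/|Z| = 12/60.4 = 199 mA

199 mA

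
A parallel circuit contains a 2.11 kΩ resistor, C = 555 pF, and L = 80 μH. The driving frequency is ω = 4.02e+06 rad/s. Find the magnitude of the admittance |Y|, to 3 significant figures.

998 μS

X_L = ωL = 322 Ω
X_C = 1/(ωC) = 448 Ω
Parallel: admittances add. Y = 1/R + 1/(jωL) + jωC
Y = (0.000474 − j0.000878) S
|Y| = 0.000998 S → |Z| = 1/|Y| = 1000 Ω, ∠Z = −∠Y = 61.6°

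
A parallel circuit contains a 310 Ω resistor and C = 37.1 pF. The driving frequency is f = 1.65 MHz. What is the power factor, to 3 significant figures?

0.993

ω = 2πf = 1.037e+07 rad/s
X_C = 1/(ωC) = 2600 Ω
Parallel: admittances add. Y = 1/R + jωC
Y = (0.00323 + j0.000385) S
|Y| = 0.00325 S → |Z| = 1/|Y| = 308 Ω, ∠Z = −∠Y = -6.80°
cos φ = cos(-6.80°) = 0.993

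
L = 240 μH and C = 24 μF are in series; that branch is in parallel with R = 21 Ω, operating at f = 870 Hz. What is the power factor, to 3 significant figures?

ω = 2πf = 5466 rad/s
X_L = ωL = 1.31 Ω
X_C = 1/(ωC) = 7.62 Ω
Branch 1: Z₁ = R = 21.0 Ω
Branch 2 (series LC): Z₂ = j(X_L − X_C) = −j6.31 Ω
Parallel: Z = Z₁Z₂/(Z₁+Z₂), |Z| = 6.04 Ω, ∠Z = -73.3°
cos φ = cos(-73.3°) = 0.288

0.288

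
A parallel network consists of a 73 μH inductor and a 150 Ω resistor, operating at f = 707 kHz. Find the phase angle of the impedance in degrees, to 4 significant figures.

ω = 2πf = 4.442e+06 rad/s
X_L = ωL = 324.3 Ω
Parallel: admittances add. Y = 1/R + 1/(jωL)
Y = (0.006667 − j0.003084) S
|Y| = 0.007345 S → |Z| = 1/|Y| = 136.1 Ω, ∠Z = −∠Y = 24.82°

24.82°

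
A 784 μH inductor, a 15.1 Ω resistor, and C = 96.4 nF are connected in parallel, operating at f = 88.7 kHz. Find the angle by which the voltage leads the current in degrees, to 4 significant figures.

-37.84°

ω = 2πf = 557300 rad/s
X_L = ωL = 436.9 Ω
X_C = 1/(ωC) = 18.61 Ω
Parallel: admittances add. Y = 1/R + 1/(jωL) + jωC
Y = (0.06623 + j0.05144) S
|Y| = 0.08385 S → |Z| = 1/|Y| = 11.93 Ω, ∠Z = −∠Y = -37.84°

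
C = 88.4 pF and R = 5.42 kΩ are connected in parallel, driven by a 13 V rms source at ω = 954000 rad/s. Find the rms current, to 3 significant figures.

X_C = 1/(ωC) = 11900 Ω
Parallel: admittances add. Y = 1/R + jωC
Y = (0.000185 + j8.43e-05) S
|Y| = 0.000203 S → |Z| = 1/|Y| = 4930 Ω, ∠Z = −∠Y = -24.6°
I = V/|Z| = 13/4930 = 2.64 mA

2.64 mA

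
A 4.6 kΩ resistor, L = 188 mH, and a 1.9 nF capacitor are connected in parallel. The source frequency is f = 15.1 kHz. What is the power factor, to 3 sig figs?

ω = 2πf = 94880 rad/s
X_L = ωL = 17800 Ω
X_C = 1/(ωC) = 5550 Ω
Parallel: admittances add. Y = 1/R + 1/(jωL) + jωC
Y = (0.000217 + j0.000124) S
|Y| = 0.000250 S → |Z| = 1/|Y| = 3990 Ω, ∠Z = −∠Y = -29.7°
cos φ = cos(-29.7°) = 0.868

0.868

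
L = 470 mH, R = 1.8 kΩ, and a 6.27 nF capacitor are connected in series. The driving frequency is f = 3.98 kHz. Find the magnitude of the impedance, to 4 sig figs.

ω = 2πf = 25010 rad/s
X_L = ωL = 11750 Ω
X_C = 1/(ωC) = 6378 Ω
Net reactance X = X_L − X_C = 5376 Ω
Z = 1800 + j5376 Ω
|Z| = √(1800² + 5376²) = 5669 Ω

5669 Ω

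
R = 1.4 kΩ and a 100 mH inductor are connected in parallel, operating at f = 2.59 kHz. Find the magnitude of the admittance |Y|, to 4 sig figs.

942.2 μS

ω = 2πf = 16270 rad/s
X_L = ωL = 1627 Ω
Parallel: admittances add. Y = 1/R + 1/(jωL)
Y = (0.0007143 − j0.0006145) S
|Y| = 0.0009422 S → |Z| = 1/|Y| = 1061 Ω, ∠Z = −∠Y = 40.71°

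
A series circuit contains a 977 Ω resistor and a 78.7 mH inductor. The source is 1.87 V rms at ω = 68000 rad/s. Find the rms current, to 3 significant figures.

344 μA

X_L = ωL = 5350 Ω
Z = 977 + j5350 Ω
|Z| = √(977² + 5350²) = 5440 Ω
I = V/|Z| = 1.87/5440 = 344 μA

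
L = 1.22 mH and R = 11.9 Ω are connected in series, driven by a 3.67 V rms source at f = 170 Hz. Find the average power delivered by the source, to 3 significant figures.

ω = 2πf = 1068 rad/s
X_L = ωL = 1.30 Ω
Z = 11.9 + j1.30 Ω
|Z| = √(11.9² + 1.30²) = 12.0 Ω
∠Z = arctan(1.30/11.9) = 6.25°
I = V/|Z| = 307 mA
P = VI cos φ = 3.67 × 0.307 × cos(6.25°) = 1.12 W

1.12 W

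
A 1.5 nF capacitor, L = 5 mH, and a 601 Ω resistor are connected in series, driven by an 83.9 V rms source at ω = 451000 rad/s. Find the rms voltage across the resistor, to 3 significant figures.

51.3 V

X_L = ωL = 2260 Ω
X_C = 1/(ωC) = 1480 Ω
Net reactance X = X_L − X_C = 777 Ω
Z = 601 + j777 Ω
|Z| = √(601² + 777²) = 982 Ω
I = V/|Z| = 85.4 mA
V_R = I·|Z_R| = 0.0854 × 601 = 51.3 V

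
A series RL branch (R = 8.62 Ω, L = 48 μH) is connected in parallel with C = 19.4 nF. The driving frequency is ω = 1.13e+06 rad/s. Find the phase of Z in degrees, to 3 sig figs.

X_L = ωL = 54.2 Ω
X_C = 1/(ωC) = 45.6 Ω
Branch 1 (R+jX_L): Z₁ = 8.62 + j54.2 Ω, |Z₁| = 54.9 Ω
Branch 2 (−jX_C): Z₂ = −j45.6 Ω
Parallel: Z = Z₁Z₂/(Z₁+Z₂), |Z| = 205 Ω, ∠Z = -54.0°

-54.0°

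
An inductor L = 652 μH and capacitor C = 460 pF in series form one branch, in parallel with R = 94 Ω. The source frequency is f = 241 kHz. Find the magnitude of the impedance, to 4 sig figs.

92.00 Ω

ω = 2πf = 1.514e+06 rad/s
X_L = ωL = 987.3 Ω
X_C = 1/(ωC) = 1436 Ω
Branch 1: Z₁ = R = 94.00 Ω
Branch 2 (series LC): Z₂ = j(X_L − X_C) = −j448.3 Ω
Parallel: Z = Z₁Z₂/(Z₁+Z₂), |Z| = 92.00 Ω, ∠Z = -11.84°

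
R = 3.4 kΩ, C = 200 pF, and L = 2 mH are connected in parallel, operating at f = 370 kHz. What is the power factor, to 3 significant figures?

0.762

ω = 2πf = 2.325e+06 rad/s
X_L = ωL = 4650 Ω
X_C = 1/(ωC) = 2150 Ω
Parallel: admittances add. Y = 1/R + 1/(jωL) + jωC
Y = (0.000294 + j0.000250) S
|Y| = 0.000386 S → |Z| = 1/|Y| = 2590 Ω, ∠Z = −∠Y = -40.4°
cos φ = cos(-40.4°) = 0.762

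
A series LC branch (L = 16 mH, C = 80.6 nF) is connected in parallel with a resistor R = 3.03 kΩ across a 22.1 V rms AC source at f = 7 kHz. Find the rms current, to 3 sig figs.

ω = 2πf = 43980 rad/s
X_L = ωL = 704 Ω
X_C = 1/(ωC) = 282 Ω
Branch 1: Z₁ = R = 3030 Ω
Branch 2 (series LC): Z₂ = j(X_L − X_C) = j422 Ω
Parallel: Z = Z₁Z₂/(Z₁+Z₂), |Z| = 418 Ω, ∠Z = 82.1°
I = V/|Z| = 22.1/418 = 52.9 mA

52.9 mA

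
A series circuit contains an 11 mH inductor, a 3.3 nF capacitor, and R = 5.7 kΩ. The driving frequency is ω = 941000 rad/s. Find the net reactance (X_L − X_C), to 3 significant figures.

X_L = ωL = 10400 Ω
X_C = 1/(ωC) = 322 Ω
X = 10400 − 322 = 10000 Ω

10000 Ω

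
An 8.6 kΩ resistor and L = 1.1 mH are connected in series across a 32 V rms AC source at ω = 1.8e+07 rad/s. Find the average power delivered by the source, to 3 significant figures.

18.9 mW

X_L = ωL = 19800 Ω
Z = 8600 + j19800 Ω
|Z| = √(8600² + 19800²) = 21600 Ω
∠Z = arctan(19800/8600) = 66.5°
I = V/|Z| = 1.48 mA
P = VI cos φ = 32 × 0.00148 × cos(66.5°) = 18.9 mW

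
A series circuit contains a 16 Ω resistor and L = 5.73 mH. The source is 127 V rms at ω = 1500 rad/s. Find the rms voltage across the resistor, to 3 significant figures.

X_L = ωL = 8.60 Ω
Z = 16.0 + j8.60 Ω
|Z| = √(16.0² + 8.60²) = 18.2 Ω
I = V/|Z| = 6.99 A
V_R = I·|Z_R| = 6.99 × 16.0 = 112 V

112 V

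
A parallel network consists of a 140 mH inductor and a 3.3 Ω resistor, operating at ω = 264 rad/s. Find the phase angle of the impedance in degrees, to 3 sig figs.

X_L = ωL = 37.0 Ω
Parallel: admittances add. Y = 1/R + 1/(jωL)
Y = (0.303 − j0.0271) S
|Y| = 0.304 S → |Z| = 1/|Y| = 3.29 Ω, ∠Z = −∠Y = 5.10°

5.10°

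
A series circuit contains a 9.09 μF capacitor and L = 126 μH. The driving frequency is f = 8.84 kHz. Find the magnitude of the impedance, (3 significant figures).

ω = 2πf = 55540 rad/s
X_L = ωL = 7.00 Ω
X_C = 1/(ωC) = 1.98 Ω
Net reactance X = X_L − X_C = 5.02 Ω
Z = j5.02 Ω
|Z| = √(0² + 5.02²) = 5.02 Ω

5.02 Ω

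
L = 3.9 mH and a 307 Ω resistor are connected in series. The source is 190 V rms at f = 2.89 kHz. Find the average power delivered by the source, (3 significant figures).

ω = 2πf = 18160 rad/s
X_L = ωL = 70.8 Ω
Z = 307 + j70.8 Ω
|Z| = √(307² + 70.8²) = 315 Ω
∠Z = arctan(70.8/307) = 13.0°
I = V/|Z| = 603 mA
P = VI cos φ = 190 × 0.603 × cos(13.0°) = 112 W

112 W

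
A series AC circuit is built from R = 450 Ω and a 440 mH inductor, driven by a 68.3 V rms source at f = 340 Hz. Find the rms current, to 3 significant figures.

ω = 2πf = 2136 rad/s
X_L = ωL = 940 Ω
Z = 450 + j940 Ω
|Z| = √(450² + 940²) = 1040 Ω
I = V/|Z| = 68.3/1040 = 65.5 mA

65.5 mA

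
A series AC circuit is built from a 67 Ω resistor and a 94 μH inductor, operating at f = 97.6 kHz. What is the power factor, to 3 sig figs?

ω = 2πf = 613200 rad/s
X_L = ωL = 57.6 Ω
Z = 67.0 + j57.6 Ω
|Z| = √(67.0² + 57.6²) = 88.4 Ω
∠Z = arctan(57.6/67.0) = 40.7°
cos φ = cos(40.7°) = 0.758

0.758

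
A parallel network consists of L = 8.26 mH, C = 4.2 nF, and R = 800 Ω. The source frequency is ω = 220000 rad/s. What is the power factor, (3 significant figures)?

X_L = ωL = 1820 Ω
X_C = 1/(ωC) = 1080 Ω
Parallel: admittances add. Y = 1/R + 1/(jωL) + jωC
Y = (0.00125 + j0.000374) S
|Y| = 0.00130 S → |Z| = 1/|Y| = 766 Ω, ∠Z = −∠Y = -16.6°
cos φ = cos(-16.6°) = 0.958

0.958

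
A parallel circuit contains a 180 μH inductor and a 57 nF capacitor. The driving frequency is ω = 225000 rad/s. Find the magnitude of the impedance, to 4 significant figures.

84.27 Ω

X_L = ωL = 40.50 Ω
X_C = 1/(ωC) = 77.97 Ω
Parallel: admittances add. Y = 1/(jωL) + jωC
Y = (0 − j0.01187) S
|Y| = 0.01187 S → |Z| = 1/|Y| = 84.27 Ω, ∠Z = −∠Y = 90.00°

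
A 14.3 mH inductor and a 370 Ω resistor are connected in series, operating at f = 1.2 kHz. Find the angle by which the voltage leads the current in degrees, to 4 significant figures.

ω = 2πf = 7540 rad/s
X_L = ωL = 107.8 Ω
Z = 370.0 + j107.8 Ω
|Z| = √(370.0² + 107.8²) = 385.4 Ω
∠Z = arctan(107.8/370.0) = 16.25°

16.25°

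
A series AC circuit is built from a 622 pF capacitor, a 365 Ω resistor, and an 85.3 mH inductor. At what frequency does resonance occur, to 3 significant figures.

21.8 kHz

ω₀ = 1/√(LC) = 1/√(0.0853 × 6.22e-10) = 137300 rad/s
f₀ = ω₀/(2π) = 21.8 kHz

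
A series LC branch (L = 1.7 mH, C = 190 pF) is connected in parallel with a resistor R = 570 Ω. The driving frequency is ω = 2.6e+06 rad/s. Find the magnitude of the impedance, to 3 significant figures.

555 Ω

X_L = ωL = 4420 Ω
X_C = 1/(ωC) = 2020 Ω
Branch 1: Z₁ = R = 570 Ω
Branch 2 (series LC): Z₂ = j(X_L − X_C) = j2400 Ω
Parallel: Z = Z₁Z₂/(Z₁+Z₂), |Z| = 555 Ω, ∠Z = 13.4°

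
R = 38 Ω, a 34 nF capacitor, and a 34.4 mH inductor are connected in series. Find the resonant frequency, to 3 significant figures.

4.65 kHz

ω₀ = 1/√(LC) = 1/√(0.0344 × 3.4e-08) = 29240 rad/s
f₀ = ω₀/(2π) = 4.65 kHz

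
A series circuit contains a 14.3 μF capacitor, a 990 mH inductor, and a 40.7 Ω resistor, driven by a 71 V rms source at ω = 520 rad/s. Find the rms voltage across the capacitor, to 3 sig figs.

X_L = ωL = 515 Ω
X_C = 1/(ωC) = 134 Ω
Net reactance X = X_L − X_C = 380 Ω
Z = 40.7 + j380 Ω
|Z| = √(40.7² + 380²) = 382 Ω
I = V/|Z| = 186 mA
V_C = I·|Z_C| = 0.186 × 134 = 25.0 V

25.0 V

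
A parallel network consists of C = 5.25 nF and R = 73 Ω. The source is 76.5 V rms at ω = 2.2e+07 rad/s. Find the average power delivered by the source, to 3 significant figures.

X_C = 1/(ωC) = 8.66 Ω
Parallel: admittances add. Y = 1/R + jωC
Y = (0.0137 + j0.115) S
|Y| = 0.116 S → |Z| = 1/|Y| = 8.60 Ω, ∠Z = −∠Y = -83.2°
I = V/|Z| = 8.90 A
P = VI cos φ = 76.5 × 8.90 × cos(-83.2°) = 80.2 W

80.2 W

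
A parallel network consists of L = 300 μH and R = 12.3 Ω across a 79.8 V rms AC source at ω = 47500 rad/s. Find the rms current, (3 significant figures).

X_L = ωL = 14.2 Ω
Parallel: admittances add. Y = 1/R + 1/(jωL)
Y = (0.0813 − j0.0702) S
|Y| = 0.107 S → |Z| = 1/|Y| = 9.31 Ω, ∠Z = −∠Y = 40.8°
I = V/|Z| = 79.8/9.31 = 8.57 A

8.57 A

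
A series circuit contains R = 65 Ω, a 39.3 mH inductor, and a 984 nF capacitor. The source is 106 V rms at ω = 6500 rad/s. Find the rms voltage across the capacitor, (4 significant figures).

139.8 V

X_L = ωL = 255.5 Ω
X_C = 1/(ωC) = 156.3 Ω
Net reactance X = X_L − X_C = 99.10 Ω
Z = 65.00 + j99.10 Ω
|Z| = √(65.00² + 99.10²) = 118.5 Ω
I = V/|Z| = 894.4 mA
V_C = I·|Z_C| = 0.8944 × 156.3 = 139.8 V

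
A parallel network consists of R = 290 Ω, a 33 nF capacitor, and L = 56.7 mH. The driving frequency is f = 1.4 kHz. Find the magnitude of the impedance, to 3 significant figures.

ω = 2πf = 8796 rad/s
X_L = ωL = 499 Ω
X_C = 1/(ωC) = 3440 Ω
Parallel: admittances add. Y = 1/R + 1/(jωL) + jωC
Y = (0.00345 − j0.00171) S
|Y| = 0.00385 S → |Z| = 1/|Y| = 260 Ω, ∠Z = −∠Y = 26.4°

260 Ω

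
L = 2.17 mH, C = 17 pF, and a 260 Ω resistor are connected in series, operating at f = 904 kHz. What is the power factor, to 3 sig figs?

ω = 2πf = 5.68e+06 rad/s
X_L = ωL = 12300 Ω
X_C = 1/(ωC) = 10400 Ω
Net reactance X = X_L − X_C = 1970 Ω
Z = 260 + j1970 Ω
|Z| = √(260² + 1970²) = 1990 Ω
∠Z = arctan(1970/260) = 82.5°
cos φ = cos(82.5°) = 0.131

0.131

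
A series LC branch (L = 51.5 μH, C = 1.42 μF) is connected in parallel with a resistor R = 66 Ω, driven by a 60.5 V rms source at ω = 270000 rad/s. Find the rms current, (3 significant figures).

X_L = ωL = 13.9 Ω
X_C = 1/(ωC) = 2.61 Ω
Branch 1: Z₁ = R = 66.0 Ω
Branch 2 (series LC): Z₂ = j(X_L − X_C) = j11.3 Ω
Parallel: Z = Z₁Z₂/(Z₁+Z₂), |Z| = 11.1 Ω, ∠Z = 80.3°
I = V/|Z| = 60.5/11.1 = 5.43 A

5.43 A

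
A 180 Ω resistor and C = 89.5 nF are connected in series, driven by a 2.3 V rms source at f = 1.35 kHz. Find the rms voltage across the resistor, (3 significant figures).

0.311 V

ω = 2πf = 8482 rad/s
X_C = 1/(ωC) = 1320 Ω
Z = 180 − j1320 Ω
|Z| = √(180² + 1320²) = 1330 Ω
I = V/|Z| = 1.73 mA
V_R = I·|Z_R| = 0.00173 × 180 = 0.311 V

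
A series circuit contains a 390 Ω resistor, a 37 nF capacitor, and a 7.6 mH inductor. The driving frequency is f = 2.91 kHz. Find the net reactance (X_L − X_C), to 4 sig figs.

ω = 2πf = 18280 rad/s
X_L = ωL = 139.0 Ω
X_C = 1/(ωC) = 1478 Ω
X = 139.0 − 1478 = -1339 Ω

-1339 Ω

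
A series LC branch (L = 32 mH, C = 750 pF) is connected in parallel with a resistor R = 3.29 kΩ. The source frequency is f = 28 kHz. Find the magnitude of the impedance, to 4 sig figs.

1677 Ω

ω = 2πf = 175900 rad/s
X_L = ωL = 5630 Ω
X_C = 1/(ωC) = 7579 Ω
Branch 1: Z₁ = R = 3290 Ω
Branch 2 (series LC): Z₂ = j(X_L − X_C) = −j1949 Ω
Parallel: Z = Z₁Z₂/(Z₁+Z₂), |Z| = 1677 Ω, ∠Z = -59.36°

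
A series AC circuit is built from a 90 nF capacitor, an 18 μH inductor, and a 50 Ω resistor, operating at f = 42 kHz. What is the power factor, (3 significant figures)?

ω = 2πf = 263900 rad/s
X_L = ωL = 4.75 Ω
X_C = 1/(ωC) = 42.1 Ω
Net reactance X = X_L − X_C = -37.4 Ω
Z = 50.0 − j37.4 Ω
|Z| = √(50.0² + 37.4²) = 62.4 Ω
∠Z = arctan(-37.4/50.0) = -36.8°
cos φ = cos(-36.8°) = 0.801

0.801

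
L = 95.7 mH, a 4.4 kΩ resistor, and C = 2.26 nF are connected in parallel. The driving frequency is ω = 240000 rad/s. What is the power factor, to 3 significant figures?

0.415

X_L = ωL = 23000 Ω
X_C = 1/(ωC) = 1840 Ω
Parallel: admittances add. Y = 1/R + 1/(jωL) + jωC
Y = (0.000227 + j0.000499) S
|Y| = 0.000548 S → |Z| = 1/|Y| = 1820 Ω, ∠Z = −∠Y = -65.5°
cos φ = cos(-65.5°) = 0.415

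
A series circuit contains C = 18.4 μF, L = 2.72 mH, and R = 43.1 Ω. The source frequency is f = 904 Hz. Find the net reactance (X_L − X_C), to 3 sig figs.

ω = 2πf = 5680 rad/s
X_L = ωL = 15.4 Ω
X_C = 1/(ωC) = 9.57 Ω
X = 15.4 − 9.57 = 5.88 Ω

5.88 Ω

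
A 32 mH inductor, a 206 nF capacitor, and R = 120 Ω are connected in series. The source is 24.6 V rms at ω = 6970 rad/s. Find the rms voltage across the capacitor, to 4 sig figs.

X_L = ωL = 223.0 Ω
X_C = 1/(ωC) = 696.5 Ω
Net reactance X = X_L − X_C = -473.4 Ω
Z = 120.0 − j473.4 Ω
|Z| = √(120.0² + 473.4²) = 488.4 Ω
I = V/|Z| = 50.37 mA
V_C = I·|Z_C| = 0.05037 × 696.5 = 35.08 V

35.08 V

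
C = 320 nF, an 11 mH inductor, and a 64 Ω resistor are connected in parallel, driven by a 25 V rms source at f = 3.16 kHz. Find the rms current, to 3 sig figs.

ω = 2πf = 19850 rad/s
X_L = ωL = 218 Ω
X_C = 1/(ωC) = 157 Ω
Parallel: admittances add. Y = 1/R + 1/(jωL) + jωC
Y = (0.0156 + j0.00177) S
|Y| = 0.0157 S → |Z| = 1/|Y| = 63.6 Ω, ∠Z = −∠Y = -6.48°
I = V/|Z| = 25/63.6 = 393 mA

393 mA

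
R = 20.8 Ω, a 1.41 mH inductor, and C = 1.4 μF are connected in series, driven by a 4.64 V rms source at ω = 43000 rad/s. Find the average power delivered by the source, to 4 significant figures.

X_L = ωL = 60.63 Ω
X_C = 1/(ωC) = 16.61 Ω
Net reactance X = X_L − X_C = 44.02 Ω
Z = 20.80 + j44.02 Ω
|Z| = √(20.80² + 44.02²) = 48.69 Ω
∠Z = arctan(44.02/20.80) = 64.71°
I = V/|Z| = 95.31 mA
P = VI cos φ = 4.64 × 0.09531 × cos(64.71°) = 188.9 mW

188.9 mW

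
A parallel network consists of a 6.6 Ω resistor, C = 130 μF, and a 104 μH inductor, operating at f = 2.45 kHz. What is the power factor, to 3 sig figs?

0.109

ω = 2πf = 15390 rad/s
X_L = ωL = 1.60 Ω
X_C = 1/(ωC) = 0.500 Ω
Parallel: admittances add. Y = 1/R + 1/(jωL) + jωC
Y = (0.152 + j1.38) S
|Y| = 1.38 S → |Z| = 1/|Y| = 0.722 Ω, ∠Z = −∠Y = -83.7°
cos φ = cos(-83.7°) = 0.109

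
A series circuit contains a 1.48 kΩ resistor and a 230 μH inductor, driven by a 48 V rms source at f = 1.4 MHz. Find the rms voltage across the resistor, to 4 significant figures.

28.34 V

ω = 2πf = 8.796e+06 rad/s
X_L = ωL = 2023 Ω
Z = 1480 + j2023 Ω
|Z| = √(1480² + 2023²) = 2507 Ω
I = V/|Z| = 19.15 mA
V_R = I·|Z_R| = 0.01915 × 1480 = 28.34 V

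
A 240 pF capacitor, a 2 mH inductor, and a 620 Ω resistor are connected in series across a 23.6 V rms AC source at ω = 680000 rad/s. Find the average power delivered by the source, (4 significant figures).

14.94 mW

X_L = ωL = 1360 Ω
X_C = 1/(ωC) = 6127 Ω
Net reactance X = X_L − X_C = -4767 Ω
Z = 620.0 − j4767 Ω
|Z| = √(620.0² + 4767²) = 4808 Ω
∠Z = arctan(-4767/620.0) = -82.59°
I = V/|Z| = 4.909 mA
P = VI cos φ = 23.6 × 0.004909 × cos(-82.59°) = 14.94 mW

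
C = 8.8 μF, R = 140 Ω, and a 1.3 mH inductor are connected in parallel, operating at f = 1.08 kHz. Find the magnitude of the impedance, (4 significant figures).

ω = 2πf = 6786 rad/s
X_L = ωL = 8.822 Ω
X_C = 1/(ωC) = 16.75 Ω
Parallel: admittances add. Y = 1/R + 1/(jωL) + jωC
Y = (0.007143 − j0.05364) S
|Y| = 0.05412 S → |Z| = 1/|Y| = 18.48 Ω, ∠Z = −∠Y = 82.42°

18.48 Ω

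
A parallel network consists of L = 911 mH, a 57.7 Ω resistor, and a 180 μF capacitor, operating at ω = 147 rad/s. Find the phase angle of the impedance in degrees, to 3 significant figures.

X_L = ωL = 134 Ω
X_C = 1/(ωC) = 37.8 Ω
Parallel: admittances add. Y = 1/R + 1/(jωL) + jωC
Y = (0.0173 + j0.0190) S
|Y| = 0.0257 S → |Z| = 1/|Y| = 38.9 Ω, ∠Z = −∠Y = -47.6°

-47.6°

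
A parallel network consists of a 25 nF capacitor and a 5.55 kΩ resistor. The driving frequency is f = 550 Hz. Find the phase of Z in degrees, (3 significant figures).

ω = 2πf = 3456 rad/s
X_C = 1/(ωC) = 11600 Ω
Parallel: admittances add. Y = 1/R + jωC
Y = (0.000180 + j8.64e-05) S
|Y| = 0.000200 S → |Z| = 1/|Y| = 5000 Ω, ∠Z = −∠Y = -25.6°

-25.6°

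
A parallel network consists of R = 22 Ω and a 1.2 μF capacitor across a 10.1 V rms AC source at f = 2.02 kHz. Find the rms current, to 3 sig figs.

ω = 2πf = 12690 rad/s
X_C = 1/(ωC) = 65.7 Ω
Parallel: admittances add. Y = 1/R + jωC
Y = (0.0455 + j0.0152) S
|Y| = 0.0479 S → |Z| = 1/|Y| = 20.9 Ω, ∠Z = −∠Y = -18.5°
I = V/|Z| = 10.1/20.9 = 484 mA

484 mA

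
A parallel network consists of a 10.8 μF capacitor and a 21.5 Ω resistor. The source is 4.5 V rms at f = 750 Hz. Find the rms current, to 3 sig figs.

310 mA

ω = 2πf = 4712 rad/s
X_C = 1/(ωC) = 19.6 Ω
Parallel: admittances add. Y = 1/R + jωC
Y = (0.0465 + j0.0509) S
|Y| = 0.0689 S → |Z| = 1/|Y| = 14.5 Ω, ∠Z = −∠Y = -47.6°
I = V/|Z| = 4.5/14.5 = 310 mA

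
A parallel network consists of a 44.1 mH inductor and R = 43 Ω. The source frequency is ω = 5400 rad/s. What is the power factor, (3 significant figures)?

0.984

X_L = ωL = 238 Ω
Parallel: admittances add. Y = 1/R + 1/(jωL)
Y = (0.0233 − j0.00420) S
|Y| = 0.0236 S → |Z| = 1/|Y| = 42.3 Ω, ∠Z = −∠Y = 10.2°
cos φ = cos(10.2°) = 0.984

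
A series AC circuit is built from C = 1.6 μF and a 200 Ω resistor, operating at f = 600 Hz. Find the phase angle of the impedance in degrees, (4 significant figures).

-39.66°

ω = 2πf = 3770 rad/s
X_C = 1/(ωC) = 165.8 Ω
Z = 200.0 − j165.8 Ω
|Z| = √(200.0² + 165.8²) = 259.8 Ω
∠Z = arctan(-165.8/200.0) = -39.66°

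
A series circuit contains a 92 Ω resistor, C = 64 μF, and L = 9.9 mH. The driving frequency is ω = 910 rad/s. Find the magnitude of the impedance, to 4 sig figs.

X_L = ωL = 9.009 Ω
X_C = 1/(ωC) = 17.17 Ω
Net reactance X = X_L − X_C = -8.161 Ω
Z = 92.00 − j8.161 Ω
|Z| = √(92.00² + 8.161²) = 92.36 Ω

92.36 Ω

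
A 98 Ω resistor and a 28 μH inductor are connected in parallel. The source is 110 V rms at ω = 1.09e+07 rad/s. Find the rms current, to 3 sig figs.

X_L = ωL = 305 Ω
Parallel: admittances add. Y = 1/R + 1/(jωL)
Y = (0.0102 − j0.00328) S
|Y| = 0.0107 S → |Z| = 1/|Y| = 93.3 Ω, ∠Z = −∠Y = 17.8°
I = V/|Z| = 110/93.3 = 1.18 A

1.18 A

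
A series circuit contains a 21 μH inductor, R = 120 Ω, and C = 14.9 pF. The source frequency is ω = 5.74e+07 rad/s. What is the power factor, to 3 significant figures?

X_L = ωL = 1210 Ω
X_C = 1/(ωC) = 1170 Ω
Net reactance X = X_L − X_C = 36.2 Ω
Z = 120 + j36.2 Ω
|Z| = √(120² + 36.2²) = 125 Ω
∠Z = arctan(36.2/120) = 16.8°
cos φ = cos(16.8°) = 0.957

0.957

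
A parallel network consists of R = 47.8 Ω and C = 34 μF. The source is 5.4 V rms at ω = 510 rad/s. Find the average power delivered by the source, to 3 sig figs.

610 mW

X_C = 1/(ωC) = 57.7 Ω
Parallel: admittances add. Y = 1/R + jωC
Y = (0.0209 + j0.0173) S
|Y| = 0.0272 S → |Z| = 1/|Y| = 36.8 Ω, ∠Z = −∠Y = -39.7°
I = V/|Z| = 147 mA
P = VI cos φ = 5.4 × 0.147 × cos(-39.7°) = 610 mW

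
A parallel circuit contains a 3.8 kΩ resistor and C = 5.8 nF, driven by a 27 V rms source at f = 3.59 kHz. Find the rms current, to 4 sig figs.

ω = 2πf = 22560 rad/s
X_C = 1/(ωC) = 7644 Ω
Parallel: admittances add. Y = 1/R + jωC
Y = (0.0002632 + j0.0001308) S
|Y| = 0.0002939 S → |Z| = 1/|Y| = 3403 Ω, ∠Z = −∠Y = -26.43°
I = V/|Z| = 27/3403 = 7.935 mA

7.935 mA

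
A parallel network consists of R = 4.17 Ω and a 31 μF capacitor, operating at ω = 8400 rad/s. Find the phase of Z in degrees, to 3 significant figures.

-47.4°

X_C = 1/(ωC) = 3.84 Ω
Parallel: admittances add. Y = 1/R + jωC
Y = (0.240 + j0.260) S
|Y| = 0.354 S → |Z| = 1/|Y| = 2.82 Ω, ∠Z = −∠Y = -47.4°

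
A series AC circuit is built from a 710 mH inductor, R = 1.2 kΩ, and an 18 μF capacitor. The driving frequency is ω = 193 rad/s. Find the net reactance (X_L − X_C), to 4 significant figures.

-150.8 Ω

X_L = ωL = 137.0 Ω
X_C = 1/(ωC) = 287.9 Ω
X = 137.0 − 287.9 = -150.8 Ω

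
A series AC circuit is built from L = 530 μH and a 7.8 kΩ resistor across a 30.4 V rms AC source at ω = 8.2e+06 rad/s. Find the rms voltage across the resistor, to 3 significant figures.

26.6 V

X_L = ωL = 4350 Ω
Z = 7800 + j4350 Ω
|Z| = √(7800² + 4350²) = 8930 Ω
I = V/|Z| = 3.40 mA
V_R = I·|Z_R| = 0.00340 × 7800 = 26.6 V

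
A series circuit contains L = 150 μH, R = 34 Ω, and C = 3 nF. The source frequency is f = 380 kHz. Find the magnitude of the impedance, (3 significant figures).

221 Ω

ω = 2πf = 2.388e+06 rad/s
X_L = ωL = 358 Ω
X_C = 1/(ωC) = 140 Ω
Net reactance X = X_L − X_C = 219 Ω
Z = 34.0 + j219 Ω
|Z| = √(34.0² + 219²) = 221 Ω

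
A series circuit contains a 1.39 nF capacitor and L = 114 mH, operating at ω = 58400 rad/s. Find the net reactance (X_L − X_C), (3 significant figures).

X_L = ωL = 6660 Ω
X_C = 1/(ωC) = 12300 Ω
X = 6660 − 12300 = -5660 Ω

-5660 Ω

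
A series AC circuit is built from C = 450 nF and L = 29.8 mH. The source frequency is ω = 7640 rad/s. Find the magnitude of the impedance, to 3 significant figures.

X_L = ωL = 228 Ω
X_C = 1/(ωC) = 291 Ω
Net reactance X = X_L − X_C = -63.2 Ω
Z = − j63.2 Ω
|Z| = √(0² + 63.2²) = 63.2 Ω

63.2 Ω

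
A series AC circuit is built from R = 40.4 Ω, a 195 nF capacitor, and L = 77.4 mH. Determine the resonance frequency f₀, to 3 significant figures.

ω₀ = 1/√(LC) = 1/√(0.0774 × 1.95e-07) = 8140 rad/s
f₀ = ω₀/(2π) = 1.30 kHz

1.30 kHz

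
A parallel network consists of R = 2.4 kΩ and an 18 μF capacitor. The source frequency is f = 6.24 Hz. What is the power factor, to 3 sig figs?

ω = 2πf = 39.21 rad/s
X_C = 1/(ωC) = 1420 Ω
Parallel: admittances add. Y = 1/R + jωC
Y = (0.000417 + j0.000706) S
|Y| = 0.000820 S → |Z| = 1/|Y| = 1220 Ω, ∠Z = −∠Y = -59.4°
cos φ = cos(-59.4°) = 0.508

0.508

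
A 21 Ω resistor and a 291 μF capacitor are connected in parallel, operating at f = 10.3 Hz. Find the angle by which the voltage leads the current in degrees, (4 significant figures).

-21.58°

ω = 2πf = 64.72 rad/s
X_C = 1/(ωC) = 53.10 Ω
Parallel: admittances add. Y = 1/R + jωC
Y = (0.04762 + j0.01883) S
|Y| = 0.05121 S → |Z| = 1/|Y| = 19.53 Ω, ∠Z = −∠Y = -21.58°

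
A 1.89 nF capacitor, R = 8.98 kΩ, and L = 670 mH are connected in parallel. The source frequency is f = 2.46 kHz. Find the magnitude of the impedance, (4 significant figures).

7684 Ω

ω = 2πf = 15460 rad/s
X_L = ωL = 10360 Ω
X_C = 1/(ωC) = 34230 Ω
Parallel: admittances add. Y = 1/R + 1/(jωL) + jωC
Y = (0.0001114 − j6.735e-05) S
|Y| = 0.0001301 S → |Z| = 1/|Y| = 7684 Ω, ∠Z = −∠Y = 31.17°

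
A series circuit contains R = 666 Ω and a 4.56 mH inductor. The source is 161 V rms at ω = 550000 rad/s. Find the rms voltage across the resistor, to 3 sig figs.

41.3 V

X_L = ωL = 2510 Ω
Z = 666 + j2510 Ω
|Z| = √(666² + 2510²) = 2590 Ω
I = V/|Z| = 62.0 mA
V_R = I·|Z_R| = 0.0620 × 666 = 41.3 V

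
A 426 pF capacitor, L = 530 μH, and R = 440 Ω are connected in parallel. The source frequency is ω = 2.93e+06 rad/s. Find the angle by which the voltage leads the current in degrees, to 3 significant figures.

-14.9°

X_L = ωL = 1550 Ω
X_C = 1/(ωC) = 801 Ω
Parallel: admittances add. Y = 1/R + 1/(jωL) + jωC
Y = (0.00227 + j0.000604) S
|Y| = 0.00235 S → |Z| = 1/|Y| = 425 Ω, ∠Z = −∠Y = -14.9°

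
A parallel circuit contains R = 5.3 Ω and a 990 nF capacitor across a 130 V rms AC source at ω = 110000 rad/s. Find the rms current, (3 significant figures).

28.3 A

X_C = 1/(ωC) = 9.18 Ω
Parallel: admittances add. Y = 1/R + jωC
Y = (0.189 + j0.109) S
|Y| = 0.218 S → |Z| = 1/|Y| = 4.59 Ω, ∠Z = −∠Y = -30.0°
I = V/|Z| = 130/4.59 = 28.3 A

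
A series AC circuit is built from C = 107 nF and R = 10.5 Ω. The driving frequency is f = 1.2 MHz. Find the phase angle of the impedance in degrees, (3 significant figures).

ω = 2πf = 7.54e+06 rad/s
X_C = 1/(ωC) = 1.24 Ω
Z = 10.5 − j1.24 Ω
|Z| = √(10.5² + 1.24²) = 10.6 Ω
∠Z = arctan(-1.24/10.5) = -6.73°

-6.73°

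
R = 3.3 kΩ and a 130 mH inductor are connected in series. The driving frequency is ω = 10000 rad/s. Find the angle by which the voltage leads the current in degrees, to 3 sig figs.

X_L = ωL = 1300 Ω
Z = 3300 + j1300 Ω
|Z| = √(3300² + 1300²) = 3550 Ω
∠Z = arctan(1300/3300) = 21.5°

21.5°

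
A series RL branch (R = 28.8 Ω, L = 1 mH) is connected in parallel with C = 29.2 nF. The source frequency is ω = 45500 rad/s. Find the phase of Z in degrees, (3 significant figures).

X_L = ωL = 45.5 Ω
X_C = 1/(ωC) = 753 Ω
Branch 1 (R+jX_L): Z₁ = 28.8 + j45.5 Ω, |Z₁| = 53.8 Ω
Branch 2 (−jX_C): Z₂ = −j753 Ω
Parallel: Z = Z₁Z₂/(Z₁+Z₂), |Z| = 57.3 Ω, ∠Z = 55.3°

55.3°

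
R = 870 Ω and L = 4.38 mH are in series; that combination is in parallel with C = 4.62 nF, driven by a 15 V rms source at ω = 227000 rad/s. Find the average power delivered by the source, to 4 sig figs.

112.1 mW

X_L = ωL = 994.3 Ω
X_C = 1/(ωC) = 953.5 Ω
Branch 1 (R+jX_L): Z₁ = 870.0 + j994.3 Ω, |Z₁| = 1321 Ω
Branch 2 (−jX_C): Z₂ = −j953.5 Ω
Parallel: Z = Z₁Z₂/(Z₁+Z₂), |Z| = 1446 Ω, ∠Z = -43.87°
I = V/|Z| = 10.37 mA
P = VI cos φ = 15 × 0.01037 × cos(-43.87°) = 112.1 mW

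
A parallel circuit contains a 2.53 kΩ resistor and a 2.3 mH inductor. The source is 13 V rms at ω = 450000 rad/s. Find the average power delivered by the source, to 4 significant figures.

66.80 mW

X_L = ωL = 1035 Ω
Parallel: admittances add. Y = 1/R + 1/(jωL)
Y = (0.0003953 − j0.0009662) S
|Y| = 0.001044 S → |Z| = 1/|Y| = 957.9 Ω, ∠Z = −∠Y = 67.75°
I = V/|Z| = 13.57 mA
P = VI cos φ = 13 × 0.01357 × cos(67.75°) = 66.80 mW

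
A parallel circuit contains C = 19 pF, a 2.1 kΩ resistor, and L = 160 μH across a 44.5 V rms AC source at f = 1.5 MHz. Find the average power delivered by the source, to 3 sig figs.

943 mW

ω = 2πf = 9.425e+06 rad/s
X_L = ωL = 1510 Ω
X_C = 1/(ωC) = 5580 Ω
Parallel: admittances add. Y = 1/R + 1/(jωL) + jωC
Y = (0.000476 − j0.000484) S
|Y| = 0.000679 S → |Z| = 1/|Y| = 1470 Ω, ∠Z = −∠Y = 45.5°
I = V/|Z| = 30.2 mA
P = VI cos φ = 44.5 × 0.0302 × cos(45.5°) = 943 mW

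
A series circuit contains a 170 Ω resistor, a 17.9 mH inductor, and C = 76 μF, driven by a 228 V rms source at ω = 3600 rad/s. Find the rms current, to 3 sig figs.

X_L = ωL = 64.4 Ω
X_C = 1/(ωC) = 3.65 Ω
Net reactance X = X_L − X_C = 60.8 Ω
Z = 170 + j60.8 Ω
|Z| = √(170² + 60.8²) = 181 Ω
I = V/|Z| = 228/181 = 1.26 A

1.26 A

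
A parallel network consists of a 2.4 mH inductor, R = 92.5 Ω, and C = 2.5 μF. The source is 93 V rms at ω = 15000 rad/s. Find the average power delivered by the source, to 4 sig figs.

93.50 W

X_L = ωL = 36.00 Ω
X_C = 1/(ωC) = 26.67 Ω
Parallel: admittances add. Y = 1/R + 1/(jωL) + jωC
Y = (0.01081 + j0.009722) S
|Y| = 0.01454 S → |Z| = 1/|Y| = 68.78 Ω, ∠Z = −∠Y = -41.97°
I = V/|Z| = 1.352 A
P = VI cos φ = 93 × 1.352 × cos(-41.97°) = 93.50 W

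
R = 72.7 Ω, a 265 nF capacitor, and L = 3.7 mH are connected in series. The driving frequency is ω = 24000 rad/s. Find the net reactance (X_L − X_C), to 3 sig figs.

X_L = ωL = 88.8 Ω
X_C = 1/(ωC) = 157 Ω
X = 88.8 − 157 = -68.4 Ω

-68.4 Ω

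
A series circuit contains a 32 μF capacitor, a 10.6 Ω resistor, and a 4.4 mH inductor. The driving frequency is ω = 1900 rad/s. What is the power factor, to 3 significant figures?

X_L = ωL = 8.36 Ω
X_C = 1/(ωC) = 16.4 Ω
Net reactance X = X_L − X_C = -8.09 Ω
Z = 10.6 − j8.09 Ω
|Z| = √(10.6² + 8.09²) = 13.3 Ω
∠Z = arctan(-8.09/10.6) = -37.3°
cos φ = cos(-37.3°) = 0.795

0.795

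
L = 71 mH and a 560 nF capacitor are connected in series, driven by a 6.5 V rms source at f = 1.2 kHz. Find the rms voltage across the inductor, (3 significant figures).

ω = 2πf = 7540 rad/s
X_L = ωL = 535 Ω
X_C = 1/(ωC) = 237 Ω
Net reactance X = X_L − X_C = 298 Ω
Z = j298 Ω
|Z| = √(0² + 298²) = 298 Ω
I = V/|Z| = 21.8 mA
V_L = I·|Z_L| = 0.0218 × 535 = 11.7 V

11.7 V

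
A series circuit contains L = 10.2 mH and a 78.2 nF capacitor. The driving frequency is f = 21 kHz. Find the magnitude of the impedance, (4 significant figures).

1249 Ω

ω = 2πf = 131900 rad/s
X_L = ωL = 1346 Ω
X_C = 1/(ωC) = 96.92 Ω
Net reactance X = X_L − X_C = 1249 Ω
Z = j1249 Ω
|Z| = √(0² + 1249²) = 1249 Ω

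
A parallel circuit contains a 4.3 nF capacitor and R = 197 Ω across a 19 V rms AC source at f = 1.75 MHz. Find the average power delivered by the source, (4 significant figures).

ω = 2πf = 1.1e+07 rad/s
X_C = 1/(ωC) = 21.15 Ω
Parallel: admittances add. Y = 1/R + jωC
Y = (0.005076 + j0.04728) S
|Y| = 0.04755 S → |Z| = 1/|Y| = 21.03 Ω, ∠Z = −∠Y = -83.87°
I = V/|Z| = 903.5 mA
P = VI cos φ = 19 × 0.9035 × cos(-83.87°) = 1.832 W

1.832 W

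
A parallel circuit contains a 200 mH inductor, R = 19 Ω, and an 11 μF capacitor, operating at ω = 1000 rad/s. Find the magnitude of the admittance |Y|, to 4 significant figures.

52.97 mS

X_L = ωL = 200.0 Ω
X_C = 1/(ωC) = 90.91 Ω
Parallel: admittances add. Y = 1/R + 1/(jωL) + jωC
Y = (0.05263 + j0.006000) S
|Y| = 0.05297 S → |Z| = 1/|Y| = 18.88 Ω, ∠Z = −∠Y = -6.504°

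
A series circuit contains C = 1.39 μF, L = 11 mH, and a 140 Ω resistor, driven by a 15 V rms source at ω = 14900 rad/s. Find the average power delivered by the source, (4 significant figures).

X_L = ωL = 163.9 Ω
X_C = 1/(ωC) = 48.28 Ω
Net reactance X = X_L − X_C = 115.6 Ω
Z = 140.0 + j115.6 Ω
|Z| = √(140.0² + 115.6²) = 181.6 Ω
∠Z = arctan(115.6/140.0) = 39.55°
I = V/|Z| = 82.61 mA
P = VI cos φ = 15 × 0.08261 × cos(39.55°) = 955.5 mW

955.5 mW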